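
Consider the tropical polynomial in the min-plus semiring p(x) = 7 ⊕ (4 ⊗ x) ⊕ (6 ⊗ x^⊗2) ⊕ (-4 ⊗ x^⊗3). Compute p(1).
p(1) = -1

A tropical monomial a ⊗ x^⊗i evaluates to a + i · x. Evaluating each term at x = 1:
  Term 0 contributes 7 + 0 · 1 = 7
  Term 1 contributes 4 + 1 · 1 = 5
  Term 2 contributes 6 + 2 · 1 = 8
  Term 3 contributes -4 + 3 · 1 = -1
p(1) = ⊕ of these = min[7, 5, 8, -1] = -1.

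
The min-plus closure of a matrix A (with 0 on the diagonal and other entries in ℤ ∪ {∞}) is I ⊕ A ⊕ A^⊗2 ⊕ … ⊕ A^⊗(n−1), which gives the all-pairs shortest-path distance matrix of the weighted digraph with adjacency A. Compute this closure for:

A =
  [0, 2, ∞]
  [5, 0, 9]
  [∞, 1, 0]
Closure =
  [0, 2, 11]
  [5, 0, 9]
  [6, 1, 0]

This is the Floyd-Warshall all-pairs shortest-path computation. For each intermediate vertex k = 0, 1, …, 2, update dist[i][j] ← min(dist[i][j], dist[i][k] + dist[k][j]). The final matrix gives, for each (i, j), the minimum total weight of any directed path from i to j (possibly empty when i = j).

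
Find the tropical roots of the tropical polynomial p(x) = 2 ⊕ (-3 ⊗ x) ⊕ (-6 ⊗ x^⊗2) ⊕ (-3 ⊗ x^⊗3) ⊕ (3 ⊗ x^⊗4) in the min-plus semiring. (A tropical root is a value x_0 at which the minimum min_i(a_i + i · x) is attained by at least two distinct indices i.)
Roots: {-6, -3, 3, 5}

Each tropical root is a break point of the lower envelope of the lines y = a_i + i · x (there are 5 lines, with slopes 0, 1, ..., 4). Only the lines that attain the minimum somewhere contribute to roots; other lines are dominated. Here the surviving (envelope) indices are i = 4, i = 3, i = 2, i = 1, i = 0.
Intersections between consecutive envelope lines give the roots: for adjacent envelope indices i < j the intersection is x = (a_i − a_j) / (j − i). Reading off the sorted break points: {-6, -3, 3, 5}.
Verification: at each break x_0, at least two indices attain the minimum of min_i(a_i + i · x_0).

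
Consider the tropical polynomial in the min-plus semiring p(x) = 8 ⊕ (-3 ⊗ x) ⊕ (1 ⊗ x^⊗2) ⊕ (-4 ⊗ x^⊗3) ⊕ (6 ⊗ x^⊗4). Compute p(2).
p(2) = -1

A tropical monomial a ⊗ x^⊗i evaluates to a + i · x. Evaluating each term at x = 2:
  Term 0 contributes 8 + 0 · 2 = 8
  Term 1 contributes -3 + 1 · 2 = -1
  Term 2 contributes 1 + 2 · 2 = 5
  Term 3 contributes -4 + 3 · 2 = 2
  Term 4 contributes 6 + 4 · 2 = 14
p(2) = ⊕ of these = min[8, -1, 5, 2, 14] = -1.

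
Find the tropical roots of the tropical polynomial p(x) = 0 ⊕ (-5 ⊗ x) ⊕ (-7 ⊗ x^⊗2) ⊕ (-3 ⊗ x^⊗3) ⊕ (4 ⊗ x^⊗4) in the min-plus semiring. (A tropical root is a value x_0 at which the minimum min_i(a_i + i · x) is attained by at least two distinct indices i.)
Roots: {-7, -4, 2, 5}

Each tropical root is a break point of the lower envelope of the lines y = a_i + i · x (there are 5 lines, with slopes 0, 1, ..., 4). Only the lines that attain the minimum somewhere contribute to roots; other lines are dominated. Here the surviving (envelope) indices are i = 4, i = 3, i = 2, i = 1, i = 0.
Intersections between consecutive envelope lines give the roots: for adjacent envelope indices i < j the intersection is x = (a_i − a_j) / (j − i). Reading off the sorted break points: {-7, -4, 2, 5}.
Verification: at each break x_0, at least two indices attain the minimum of min_i(a_i + i · x_0).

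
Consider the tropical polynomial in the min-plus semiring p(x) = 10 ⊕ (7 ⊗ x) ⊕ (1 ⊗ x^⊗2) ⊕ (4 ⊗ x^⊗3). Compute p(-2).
p(-2) = -3

A tropical monomial a ⊗ x^⊗i evaluates to a + i · x. Evaluating each term at x = -2:
  Term 0 contributes 10 + 0 · -2 = 10
  Term 1 contributes 7 + 1 · -2 = 5
  Term 2 contributes 1 + 2 · -2 = -3
  Term 3 contributes 4 + 3 · -2 = -2
p(-2) = ⊕ of these = min[10, 5, -3, -2] = -3.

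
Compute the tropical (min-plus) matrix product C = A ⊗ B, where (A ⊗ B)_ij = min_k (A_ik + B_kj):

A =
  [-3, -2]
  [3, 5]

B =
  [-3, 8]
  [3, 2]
A ⊗ B =
  [-6, 0]
  [0, 7]

Apply the min-plus product entry-by-entry:
  C[0][0] = min over k of (A[0][0] + B[0][0] = -3 + -3 = -6, A[0][1] + B[1][0] = -2 + 3 = 1) = -6 (attained at k = 0)
  C[0][1] = min over k of (A[0][0] + B[0][1] = -3 + 8 = 5, A[0][1] + B[1][1] = -2 + 2 = 0) = 0 (attained at k = 1)
  C[1][0] = min over k of (A[1][0] + B[0][0] = 3 + -3 = 0, A[1][1] + B[1][0] = 5 + 3 = 8) = 0 (attained at k = 0)
  C[1][1] = min over k of (A[1][0] + B[0][1] = 3 + 8 = 11, A[1][1] + B[1][1] = 5 + 2 = 7) = 7 (attained at k = 1)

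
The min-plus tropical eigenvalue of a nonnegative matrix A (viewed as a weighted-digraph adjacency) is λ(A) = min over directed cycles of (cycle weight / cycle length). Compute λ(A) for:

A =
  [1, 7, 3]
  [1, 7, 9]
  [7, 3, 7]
λ(A) = 1

Enumerate directed cycles and compute their means (weight / length). Sample:
  cycle 0 → 0: weight = 1, length = 1, mean = 1/1 ≈ 1.000
  cycle 1 → 1: weight = 7, length = 1, mean = 7/1 ≈ 7.000
  cycle 2 → 2: weight = 7, length = 1, mean = 7/1 ≈ 7.000
  cycle 0 → 1 → 0: weight = 8, length = 2, mean = 8/2 ≈ 4.000
  cycle 0 → 2 → 0: weight = 10, length = 2, mean = 10/2 ≈ 5.000
  cycle 1 → 0 → 1: weight = 8, length = 2, mean = 8/2 ≈ 4.000
Minimum mean = 1.000, attained e.g. along the cycle 0 → 0 with weight 1 and length 1. So λ(A) = 1/1 = 1.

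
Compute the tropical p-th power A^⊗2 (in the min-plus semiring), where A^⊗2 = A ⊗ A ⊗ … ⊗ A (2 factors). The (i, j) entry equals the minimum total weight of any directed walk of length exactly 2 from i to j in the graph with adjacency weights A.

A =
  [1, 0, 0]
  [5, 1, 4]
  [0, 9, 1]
A^⊗2 =
  [0, 1, 1]
  [4, 2, 5]
  [1, 0, 0]

Each entry (A^⊗2)_ij equals the minimum over all length-2 walks i = v_0 → v_1 → … → v_2 = j of Σ_t A[v_t][v_{t+1}]. For example, for (i, j) = (0, 2) we minimise over 3 possible intermediate vertex sequences; the minimum is 1, attained along the walk 0 → 0 → 2.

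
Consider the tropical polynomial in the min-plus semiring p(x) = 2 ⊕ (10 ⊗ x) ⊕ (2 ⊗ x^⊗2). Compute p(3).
p(3) = 2

A tropical monomial a ⊗ x^⊗i evaluates to a + i · x. Evaluating each term at x = 3:
  Term 0 contributes 2 + 0 · 3 = 2
  Term 1 contributes 10 + 1 · 3 = 13
  Term 2 contributes 2 + 2 · 3 = 8
p(3) = ⊕ of these = min[2, 13, 8] = 2.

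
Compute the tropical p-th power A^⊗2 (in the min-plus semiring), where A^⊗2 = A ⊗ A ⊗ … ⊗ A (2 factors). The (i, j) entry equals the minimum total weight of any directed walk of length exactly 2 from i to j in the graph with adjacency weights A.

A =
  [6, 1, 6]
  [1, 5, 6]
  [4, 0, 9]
A^⊗2 =
  [2, 6, 7]
  [6, 2, 7]
  [1, 5, 6]

Each entry (A^⊗2)_ij equals the minimum over all length-2 walks i = v_0 → v_1 → … → v_2 = j of Σ_t A[v_t][v_{t+1}]. For example, for (i, j) = (0, 2) we minimise over 3 possible intermediate vertex sequences; the minimum is 7, attained along the walk 0 → 1 → 2.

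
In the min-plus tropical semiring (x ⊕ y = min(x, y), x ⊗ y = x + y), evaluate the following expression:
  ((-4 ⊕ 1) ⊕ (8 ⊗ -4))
((-4 ⊕ 1) ⊕ (8 ⊗ -4)) = -4

Expand innermost to outermost. Recall ⊕ takes the minimum of its arguments and ⊗ takes their sum. Working out the expression ((-4 ⊕ 1) ⊕ (8 ⊗ -4)) gives -4.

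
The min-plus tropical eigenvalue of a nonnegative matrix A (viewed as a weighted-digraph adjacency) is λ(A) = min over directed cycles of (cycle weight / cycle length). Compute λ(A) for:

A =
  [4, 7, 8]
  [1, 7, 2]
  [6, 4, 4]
λ(A) = 3

Enumerate directed cycles and compute their means (weight / length). Sample:
  cycle 0 → 0: weight = 4, length = 1, mean = 4/1 ≈ 4.000
  cycle 1 → 1: weight = 7, length = 1, mean = 7/1 ≈ 7.000
  cycle 2 → 2: weight = 4, length = 1, mean = 4/1 ≈ 4.000
  cycle 0 → 1 → 0: weight = 8, length = 2, mean = 8/2 ≈ 4.000
  cycle 0 → 2 → 0: weight = 14, length = 2, mean = 14/2 ≈ 7.000
  cycle 1 → 0 → 1: weight = 8, length = 2, mean = 8/2 ≈ 4.000
Minimum mean = 3.000, attained e.g. along the cycle 1 → 2 → 1 with weight 6 and length 2. So λ(A) = 6/2 = 3.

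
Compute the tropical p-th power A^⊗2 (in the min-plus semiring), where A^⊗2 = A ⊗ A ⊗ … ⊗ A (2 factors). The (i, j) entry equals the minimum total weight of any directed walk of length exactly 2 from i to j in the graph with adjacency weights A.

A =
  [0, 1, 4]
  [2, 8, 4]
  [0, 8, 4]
A^⊗2 =
  [0, 1, 4]
  [2, 3, 6]
  [0, 1, 4]

Each entry (A^⊗2)_ij equals the minimum over all length-2 walks i = v_0 → v_1 → … → v_2 = j of Σ_t A[v_t][v_{t+1}]. For example, for (i, j) = (0, 2) we minimise over 3 possible intermediate vertex sequences; the minimum is 4, attained along the walk 0 → 0 → 2.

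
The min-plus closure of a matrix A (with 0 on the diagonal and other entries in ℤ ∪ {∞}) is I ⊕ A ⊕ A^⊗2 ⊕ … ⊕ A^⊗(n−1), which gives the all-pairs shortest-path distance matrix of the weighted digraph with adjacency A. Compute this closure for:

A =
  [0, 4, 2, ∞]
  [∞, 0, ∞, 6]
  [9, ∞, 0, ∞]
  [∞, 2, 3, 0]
Closure =
  [0, 4, 2, 10]
  [18, 0, 9, 6]
  [9, 13, 0, 19]
  [12, 2, 3, 0]

This is the Floyd-Warshall all-pairs shortest-path computation. For each intermediate vertex k = 0, 1, …, 3, update dist[i][j] ← min(dist[i][j], dist[i][k] + dist[k][j]). The final matrix gives, for each (i, j), the minimum total weight of any directed path from i to j (possibly empty when i = j).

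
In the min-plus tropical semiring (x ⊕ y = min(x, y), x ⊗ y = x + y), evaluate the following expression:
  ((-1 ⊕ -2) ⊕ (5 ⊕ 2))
((-1 ⊕ -2) ⊕ (5 ⊕ 2)) = -2

Expand innermost to outermost. Recall ⊕ takes the minimum of its arguments and ⊗ takes their sum. Working out the expression ((-1 ⊕ -2) ⊕ (5 ⊕ 2)) gives -2.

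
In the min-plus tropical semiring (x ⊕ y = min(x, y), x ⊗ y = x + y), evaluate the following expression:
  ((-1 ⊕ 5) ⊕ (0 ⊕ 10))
((-1 ⊕ 5) ⊕ (0 ⊕ 10)) = -1

Expand innermost to outermost. Recall ⊕ takes the minimum of its arguments and ⊗ takes their sum. Working out the expression ((-1 ⊕ 5) ⊕ (0 ⊕ 10)) gives -1.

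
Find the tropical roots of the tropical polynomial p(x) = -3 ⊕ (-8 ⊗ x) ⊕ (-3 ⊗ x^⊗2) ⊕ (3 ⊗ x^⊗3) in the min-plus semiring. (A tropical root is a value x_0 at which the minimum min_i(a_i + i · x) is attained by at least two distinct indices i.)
Roots: {-6, -5, 5}

Each tropical root is a break point of the lower envelope of the lines y = a_i + i · x (there are 4 lines, with slopes 0, 1, ..., 3). Only the lines that attain the minimum somewhere contribute to roots; other lines are dominated. Here the surviving (envelope) indices are i = 3, i = 2, i = 1, i = 0.
Intersections between consecutive envelope lines give the roots: for adjacent envelope indices i < j the intersection is x = (a_i − a_j) / (j − i). Reading off the sorted break points: {-6, -5, 5}.
Verification: at each break x_0, at least two indices attain the minimum of min_i(a_i + i · x_0).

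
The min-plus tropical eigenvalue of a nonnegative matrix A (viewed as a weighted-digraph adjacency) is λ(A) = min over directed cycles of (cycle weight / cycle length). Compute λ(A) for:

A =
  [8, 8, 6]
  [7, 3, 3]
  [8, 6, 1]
λ(A) = 1

Enumerate directed cycles and compute their means (weight / length). Sample:
  cycle 0 → 0: weight = 8, length = 1, mean = 8/1 ≈ 8.000
  cycle 1 → 1: weight = 3, length = 1, mean = 3/1 ≈ 3.000
  cycle 2 → 2: weight = 1, length = 1, mean = 1/1 ≈ 1.000
  cycle 0 → 1 → 0: weight = 15, length = 2, mean = 15/2 ≈ 7.500
  cycle 0 → 2 → 0: weight = 14, length = 2, mean = 14/2 ≈ 7.000
  cycle 1 → 0 → 1: weight = 15, length = 2, mean = 15/2 ≈ 7.500
Minimum mean = 1.000, attained e.g. along the cycle 2 → 2 with weight 1 and length 1. So λ(A) = 1/1 = 1.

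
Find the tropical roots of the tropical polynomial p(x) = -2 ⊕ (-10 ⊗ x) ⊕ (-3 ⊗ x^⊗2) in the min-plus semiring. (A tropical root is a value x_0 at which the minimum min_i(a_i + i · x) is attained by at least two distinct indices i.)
Roots: {-7, 8}

Each tropical root is a break point of the lower envelope of the lines y = a_i + i · x (there are 3 lines, with slopes 0, 1, ..., 2). Only the lines that attain the minimum somewhere contribute to roots; other lines are dominated. Here the surviving (envelope) indices are i = 2, i = 1, i = 0.
Intersections between consecutive envelope lines give the roots: for adjacent envelope indices i < j the intersection is x = (a_i − a_j) / (j − i). Reading off the sorted break points: {-7, 8}.
Verification: at each break x_0, at least two indices attain the minimum of min_i(a_i + i · x_0).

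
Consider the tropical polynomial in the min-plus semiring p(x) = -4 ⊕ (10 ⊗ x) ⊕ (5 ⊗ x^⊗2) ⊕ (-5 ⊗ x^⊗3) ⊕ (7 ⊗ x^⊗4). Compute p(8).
p(8) = -4

A tropical monomial a ⊗ x^⊗i evaluates to a + i · x. Evaluating each term at x = 8:
  Term 0 contributes -4 + 0 · 8 = -4
  Term 1 contributes 10 + 1 · 8 = 18
  Term 2 contributes 5 + 2 · 8 = 21
  Term 3 contributes -5 + 3 · 8 = 19
  Term 4 contributes 7 + 4 · 8 = 39
p(8) = ⊕ of these = min[-4, 18, 21, 19, 39] = -4.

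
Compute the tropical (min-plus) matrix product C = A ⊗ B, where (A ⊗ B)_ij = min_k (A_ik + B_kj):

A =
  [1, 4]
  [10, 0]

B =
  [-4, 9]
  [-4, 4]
A ⊗ B =
  [-3, 8]
  [-4, 4]

Apply the min-plus product entry-by-entry:
  C[0][0] = min over k of (A[0][0] + B[0][0] = 1 + -4 = -3, A[0][1] + B[1][0] = 4 + -4 = 0) = -3 (attained at k = 0)
  C[0][1] = min over k of (A[0][0] + B[0][1] = 1 + 9 = 10, A[0][1] + B[1][1] = 4 + 4 = 8) = 8 (attained at k = 1)
  C[1][0] = min over k of (A[1][0] + B[0][0] = 10 + -4 = 6, A[1][1] + B[1][0] = 0 + -4 = -4) = -4 (attained at k = 1)
  C[1][1] = min over k of (A[1][0] + B[0][1] = 10 + 9 = 19, A[1][1] + B[1][1] = 0 + 4 = 4) = 4 (attained at k = 1)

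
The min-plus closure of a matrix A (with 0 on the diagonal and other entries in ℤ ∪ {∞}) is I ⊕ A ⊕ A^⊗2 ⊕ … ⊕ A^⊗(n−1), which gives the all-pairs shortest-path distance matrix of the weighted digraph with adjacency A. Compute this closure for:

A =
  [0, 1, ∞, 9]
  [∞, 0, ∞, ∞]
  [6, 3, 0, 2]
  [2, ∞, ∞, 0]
Closure =
  [0, 1, ∞, 9]
  [∞, 0, ∞, ∞]
  [4, 3, 0, 2]
  [2, 3, ∞, 0]

This is the Floyd-Warshall all-pairs shortest-path computation. For each intermediate vertex k = 0, 1, …, 3, update dist[i][j] ← min(dist[i][j], dist[i][k] + dist[k][j]). The final matrix gives, for each (i, j), the minimum total weight of any directed path from i to j (possibly empty when i = j).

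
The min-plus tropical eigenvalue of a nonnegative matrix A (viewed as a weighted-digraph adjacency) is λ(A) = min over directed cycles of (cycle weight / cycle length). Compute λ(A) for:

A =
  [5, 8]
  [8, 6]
λ(A) = 5

Enumerate directed cycles and compute their means (weight / length). Sample:
  cycle 0 → 0: weight = 5, length = 1, mean = 5/1 ≈ 5.000
  cycle 1 → 1: weight = 6, length = 1, mean = 6/1 ≈ 6.000
  cycle 0 → 1 → 0: weight = 16, length = 2, mean = 16/2 ≈ 8.000
  cycle 1 → 0 → 1: weight = 16, length = 2, mean = 16/2 ≈ 8.000
Minimum mean = 5.000, attained e.g. along the cycle 0 → 0 with weight 5 and length 1. So λ(A) = 5/1 = 5.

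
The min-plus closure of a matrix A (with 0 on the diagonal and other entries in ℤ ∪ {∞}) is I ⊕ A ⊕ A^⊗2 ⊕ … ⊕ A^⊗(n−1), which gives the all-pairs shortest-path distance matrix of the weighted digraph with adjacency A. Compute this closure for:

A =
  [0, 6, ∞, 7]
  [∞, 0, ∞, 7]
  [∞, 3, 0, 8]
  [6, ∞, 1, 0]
Closure =
  [0, 6, 8, 7]
  [13, 0, 8, 7]
  [14, 3, 0, 8]
  [6, 4, 1, 0]

This is the Floyd-Warshall all-pairs shortest-path computation. For each intermediate vertex k = 0, 1, …, 3, update dist[i][j] ← min(dist[i][j], dist[i][k] + dist[k][j]). The final matrix gives, for each (i, j), the minimum total weight of any directed path from i to j (possibly empty when i = j).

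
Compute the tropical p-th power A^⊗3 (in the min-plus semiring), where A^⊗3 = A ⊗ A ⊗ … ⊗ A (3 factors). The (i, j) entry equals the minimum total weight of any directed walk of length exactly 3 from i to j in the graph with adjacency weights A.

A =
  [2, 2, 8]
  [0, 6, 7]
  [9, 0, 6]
A^⊗3 =
  [4, 4, 10]
  [2, 4, 9]
  [2, 2, 8]

Each entry (A^⊗3)_ij equals the minimum over all length-3 walks i = v_0 → v_1 → … → v_3 = j of Σ_t A[v_t][v_{t+1}]. For example, for (i, j) = (0, 2) we minimise over 9 possible intermediate vertex sequences; the minimum is 10, attained along the walk 0 → 1 → 0 → 2.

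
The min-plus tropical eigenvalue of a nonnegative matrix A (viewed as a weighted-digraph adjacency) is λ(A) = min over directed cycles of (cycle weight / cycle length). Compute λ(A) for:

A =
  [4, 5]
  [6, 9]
λ(A) = 4

Enumerate directed cycles and compute their means (weight / length). Sample:
  cycle 0 → 0: weight = 4, length = 1, mean = 4/1 ≈ 4.000
  cycle 1 → 1: weight = 9, length = 1, mean = 9/1 ≈ 9.000
  cycle 0 → 1 → 0: weight = 11, length = 2, mean = 11/2 ≈ 5.500
  cycle 1 → 0 → 1: weight = 11, length = 2, mean = 11/2 ≈ 5.500
Minimum mean = 4.000, attained e.g. along the cycle 0 → 0 with weight 4 and length 1. So λ(A) = 4/1 = 4.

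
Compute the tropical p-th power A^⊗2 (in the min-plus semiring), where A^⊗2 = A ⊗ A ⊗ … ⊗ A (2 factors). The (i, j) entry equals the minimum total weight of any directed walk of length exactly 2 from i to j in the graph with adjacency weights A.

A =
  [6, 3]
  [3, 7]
A^⊗2 =
  [6, 9]
  [9, 6]

Each entry (A^⊗2)_ij equals the minimum over all length-2 walks i = v_0 → v_1 → … → v_2 = j of Σ_t A[v_t][v_{t+1}]. For example, for (i, j) = (0, 1) we minimise over 2 possible intermediate vertex sequences; the minimum is 9, attained along the walk 0 → 0 → 1.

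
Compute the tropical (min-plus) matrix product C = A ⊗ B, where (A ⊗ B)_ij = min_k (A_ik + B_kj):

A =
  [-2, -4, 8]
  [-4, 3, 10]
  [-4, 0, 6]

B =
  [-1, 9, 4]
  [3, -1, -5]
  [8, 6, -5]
A ⊗ B =
  [-3, -5, -9]
  [-5, 2, -2]
  [-5, -1, -5]

Apply the min-plus product entry-by-entry:
  C[0][0] = min over k of (A[0][0] + B[0][0] = -2 + -1 = -3, A[0][1] + B[1][0] = -4 + 3 = -1, A[0][2] + B[2][0] = 8 + 8 = 16) = -3 (attained at k = 0)
  C[0][1] = min over k of (A[0][0] + B[0][1] = -2 + 9 = 7, A[0][1] + B[1][1] = -4 + -1 = -5, A[0][2] + B[2][1] = 8 + 6 = 14) = -5 (attained at k = 1)
  C[0][2] = min over k of (A[0][0] + B[0][2] = -2 + 4 = 2, A[0][1] + B[1][2] = -4 + -5 = -9, A[0][2] + B[2][2] = 8 + -5 = 3) = -9 (attained at k = 1)
  C[1][0] = min over k of (A[1][0] + B[0][0] = -4 + -1 = -5, A[1][1] + B[1][0] = 3 + 3 = 6, A[1][2] + B[2][0] = 10 + 8 = 18) = -5 (attained at k = 0)
  C[1][1] = min over k of (A[1][0] + B[0][1] = -4 + 9 = 5, A[1][1] + B[1][1] = 3 + -1 = 2, A[1][2] + B[2][1] = 10 + 6 = 16) = 2 (attained at k = 1)
  C[1][2] = min over k of (A[1][0] + B[0][2] = -4 + 4 = 0, A[1][1] + B[1][2] = 3 + -5 = -2, A[1][2] + B[2][2] = 10 + -5 = 5) = -2 (attained at k = 1)
  C[2][0] = min over k of (A[2][0] + B[0][0] = -4 + -1 = -5, A[2][1] + B[1][0] = 0 + 3 = 3, A[2][2] + B[2][0] = 6 + 8 = 14) = -5 (attained at k = 0)
  C[2][1] = min over k of (A[2][0] + B[0][1] = -4 + 9 = 5, A[2][1] + B[1][1] = 0 + -1 = -1, A[2][2] + B[2][1] = 6 + 6 = 12) = -1 (attained at k = 1)
  C[2][2] = min over k of (A[2][0] + B[0][2] = -4 + 4 = 0, A[2][1] + B[1][2] = 0 + -5 = -5, A[2][2] + B[2][2] = 6 + -5 = 1) = -5 (attained at k = 1)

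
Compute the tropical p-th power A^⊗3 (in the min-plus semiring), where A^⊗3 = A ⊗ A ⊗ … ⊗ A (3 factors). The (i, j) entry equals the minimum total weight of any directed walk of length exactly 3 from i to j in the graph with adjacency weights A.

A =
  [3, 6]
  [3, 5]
A^⊗3 =
  [9, 12]
  [9, 12]

Each entry (A^⊗3)_ij equals the minimum over all length-3 walks i = v_0 → v_1 → … → v_3 = j of Σ_t A[v_t][v_{t+1}]. For example, for (i, j) = (0, 1) we minimise over 4 possible intermediate vertex sequences; the minimum is 12, attained along the walk 0 → 0 → 0 → 1.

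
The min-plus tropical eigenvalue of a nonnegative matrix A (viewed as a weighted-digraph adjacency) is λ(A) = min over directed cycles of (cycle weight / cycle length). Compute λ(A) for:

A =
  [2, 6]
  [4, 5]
λ(A) = 2

Enumerate directed cycles and compute their means (weight / length). Sample:
  cycle 0 → 0: weight = 2, length = 1, mean = 2/1 ≈ 2.000
  cycle 1 → 1: weight = 5, length = 1, mean = 5/1 ≈ 5.000
  cycle 0 → 1 → 0: weight = 10, length = 2, mean = 10/2 ≈ 5.000
  cycle 1 → 0 → 1: weight = 10, length = 2, mean = 10/2 ≈ 5.000
Minimum mean = 2.000, attained e.g. along the cycle 0 → 0 with weight 2 and length 1. So λ(A) = 2/1 = 2.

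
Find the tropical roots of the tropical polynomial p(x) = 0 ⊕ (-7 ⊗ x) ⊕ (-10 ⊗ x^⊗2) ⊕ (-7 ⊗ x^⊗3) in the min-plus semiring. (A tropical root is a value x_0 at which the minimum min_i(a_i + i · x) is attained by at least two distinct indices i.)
Roots: {-3, 3, 7}

Each tropical root is a break point of the lower envelope of the lines y = a_i + i · x (there are 4 lines, with slopes 0, 1, ..., 3). Only the lines that attain the minimum somewhere contribute to roots; other lines are dominated. Here the surviving (envelope) indices are i = 3, i = 2, i = 1, i = 0.
Intersections between consecutive envelope lines give the roots: for adjacent envelope indices i < j the intersection is x = (a_i − a_j) / (j − i). Reading off the sorted break points: {-3, 3, 7}.
Verification: at each break x_0, at least two indices attain the minimum of min_i(a_i + i · x_0).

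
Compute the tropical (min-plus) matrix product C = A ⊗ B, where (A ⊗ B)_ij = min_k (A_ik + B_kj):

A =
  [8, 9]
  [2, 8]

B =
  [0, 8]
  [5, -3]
A ⊗ B =
  [8, 6]
  [2, 5]

Apply the min-plus product entry-by-entry:
  C[0][0] = min over k of (A[0][0] + B[0][0] = 8 + 0 = 8, A[0][1] + B[1][0] = 9 + 5 = 14) = 8 (attained at k = 0)
  C[0][1] = min over k of (A[0][0] + B[0][1] = 8 + 8 = 16, A[0][1] + B[1][1] = 9 + -3 = 6) = 6 (attained at k = 1)
  C[1][0] = min over k of (A[1][0] + B[0][0] = 2 + 0 = 2, A[1][1] + B[1][0] = 8 + 5 = 13) = 2 (attained at k = 0)
  C[1][1] = min over k of (A[1][0] + B[0][1] = 2 + 8 = 10, A[1][1] + B[1][1] = 8 + -3 = 5) = 5 (attained at k = 1)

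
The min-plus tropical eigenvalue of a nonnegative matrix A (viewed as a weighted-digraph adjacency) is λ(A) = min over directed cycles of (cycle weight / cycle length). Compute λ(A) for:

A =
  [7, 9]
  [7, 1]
λ(A) = 1

Enumerate directed cycles and compute their means (weight / length). Sample:
  cycle 0 → 0: weight = 7, length = 1, mean = 7/1 ≈ 7.000
  cycle 1 → 1: weight = 1, length = 1, mean = 1/1 ≈ 1.000
  cycle 0 → 1 → 0: weight = 16, length = 2, mean = 16/2 ≈ 8.000
  cycle 1 → 0 → 1: weight = 16, length = 2, mean = 16/2 ≈ 8.000
Minimum mean = 1.000, attained e.g. along the cycle 1 → 1 with weight 1 and length 1. So λ(A) = 1/1 = 1.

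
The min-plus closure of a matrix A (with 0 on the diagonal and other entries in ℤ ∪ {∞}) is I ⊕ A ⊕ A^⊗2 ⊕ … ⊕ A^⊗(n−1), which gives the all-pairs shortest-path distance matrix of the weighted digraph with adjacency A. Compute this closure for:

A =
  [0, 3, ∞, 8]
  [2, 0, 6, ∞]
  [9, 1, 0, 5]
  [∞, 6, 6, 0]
Closure =
  [0, 3, 9, 8]
  [2, 0, 6, 10]
  [3, 1, 0, 5]
  [8, 6, 6, 0]

This is the Floyd-Warshall all-pairs shortest-path computation. For each intermediate vertex k = 0, 1, …, 3, update dist[i][j] ← min(dist[i][j], dist[i][k] + dist[k][j]). The final matrix gives, for each (i, j), the minimum total weight of any directed path from i to j (possibly empty when i = j).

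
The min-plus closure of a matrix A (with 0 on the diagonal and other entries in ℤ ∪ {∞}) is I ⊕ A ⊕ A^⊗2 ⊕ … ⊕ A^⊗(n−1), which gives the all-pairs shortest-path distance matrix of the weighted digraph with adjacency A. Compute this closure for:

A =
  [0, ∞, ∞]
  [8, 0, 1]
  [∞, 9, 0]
Closure =
  [0, ∞, ∞]
  [8, 0, 1]
  [17, 9, 0]

This is the Floyd-Warshall all-pairs shortest-path computation. For each intermediate vertex k = 0, 1, …, 2, update dist[i][j] ← min(dist[i][j], dist[i][k] + dist[k][j]). The final matrix gives, for each (i, j), the minimum total weight of any directed path from i to j (possibly empty when i = j).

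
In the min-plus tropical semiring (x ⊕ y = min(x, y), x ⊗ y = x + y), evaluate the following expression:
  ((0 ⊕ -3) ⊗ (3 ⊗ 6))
((0 ⊕ -3) ⊗ (3 ⊗ 6)) = 6

Expand innermost to outermost. Recall ⊕ takes the minimum of its arguments and ⊗ takes their sum. Working out the expression ((0 ⊕ -3) ⊗ (3 ⊗ 6)) gives 6.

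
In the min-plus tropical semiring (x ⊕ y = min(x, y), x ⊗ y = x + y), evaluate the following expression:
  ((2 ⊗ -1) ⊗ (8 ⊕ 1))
((2 ⊗ -1) ⊗ (8 ⊕ 1)) = 2

Expand innermost to outermost. Recall ⊕ takes the minimum of its arguments and ⊗ takes their sum. Working out the expression ((2 ⊗ -1) ⊗ (8 ⊕ 1)) gives 2.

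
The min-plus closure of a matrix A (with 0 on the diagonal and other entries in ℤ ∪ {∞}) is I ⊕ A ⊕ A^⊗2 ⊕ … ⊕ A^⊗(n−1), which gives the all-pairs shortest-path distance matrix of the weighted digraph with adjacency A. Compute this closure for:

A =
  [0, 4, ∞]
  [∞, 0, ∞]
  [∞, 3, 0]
Closure =
  [0, 4, ∞]
  [∞, 0, ∞]
  [∞, 3, 0]

This is the Floyd-Warshall all-pairs shortest-path computation. For each intermediate vertex k = 0, 1, …, 2, update dist[i][j] ← min(dist[i][j], dist[i][k] + dist[k][j]). The final matrix gives, for each (i, j), the minimum total weight of any directed path from i to j (possibly empty when i = j).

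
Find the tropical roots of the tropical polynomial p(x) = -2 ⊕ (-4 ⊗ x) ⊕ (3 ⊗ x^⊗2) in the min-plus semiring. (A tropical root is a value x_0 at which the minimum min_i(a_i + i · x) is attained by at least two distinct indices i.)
Roots: {-7, 2}

Each tropical root is a break point of the lower envelope of the lines y = a_i + i · x (there are 3 lines, with slopes 0, 1, ..., 2). Only the lines that attain the minimum somewhere contribute to roots; other lines are dominated. Here the surviving (envelope) indices are i = 2, i = 1, i = 0.
Intersections between consecutive envelope lines give the roots: for adjacent envelope indices i < j the intersection is x = (a_i − a_j) / (j − i). Reading off the sorted break points: {-7, 2}.
Verification: at each break x_0, at least two indices attain the minimum of min_i(a_i + i · x_0).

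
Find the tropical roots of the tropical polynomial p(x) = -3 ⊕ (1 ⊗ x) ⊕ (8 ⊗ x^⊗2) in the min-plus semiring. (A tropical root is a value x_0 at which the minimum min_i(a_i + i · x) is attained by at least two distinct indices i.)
Roots: {-7, -4}

Each tropical root is a break point of the lower envelope of the lines y = a_i + i · x (there are 3 lines, with slopes 0, 1, ..., 2). Only the lines that attain the minimum somewhere contribute to roots; other lines are dominated. Here the surviving (envelope) indices are i = 2, i = 1, i = 0.
Intersections between consecutive envelope lines give the roots: for adjacent envelope indices i < j the intersection is x = (a_i − a_j) / (j − i). Reading off the sorted break points: {-7, -4}.
Verification: at each break x_0, at least two indices attain the minimum of min_i(a_i + i · x_0).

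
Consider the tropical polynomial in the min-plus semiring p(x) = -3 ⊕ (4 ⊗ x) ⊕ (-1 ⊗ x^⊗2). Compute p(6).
p(6) = -3

A tropical monomial a ⊗ x^⊗i evaluates to a + i · x. Evaluating each term at x = 6:
  Term 0 contributes -3 + 0 · 6 = -3
  Term 1 contributes 4 + 1 · 6 = 10
  Term 2 contributes -1 + 2 · 6 = 11
p(6) = ⊕ of these = min[-3, 10, 11] = -3.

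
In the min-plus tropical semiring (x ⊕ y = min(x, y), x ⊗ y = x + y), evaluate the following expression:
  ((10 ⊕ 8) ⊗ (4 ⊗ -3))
((10 ⊕ 8) ⊗ (4 ⊗ -3)) = 9

Expand innermost to outermost. Recall ⊕ takes the minimum of its arguments and ⊗ takes their sum. Working out the expression ((10 ⊕ 8) ⊗ (4 ⊗ -3)) gives 9.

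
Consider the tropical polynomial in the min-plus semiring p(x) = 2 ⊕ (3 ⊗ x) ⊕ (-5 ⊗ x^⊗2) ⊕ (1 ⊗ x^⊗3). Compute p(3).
p(3) = 1

A tropical monomial a ⊗ x^⊗i evaluates to a + i · x. Evaluating each term at x = 3:
  Term 0 contributes 2 + 0 · 3 = 2
  Term 1 contributes 3 + 1 · 3 = 6
  Term 2 contributes -5 + 2 · 3 = 1
  Term 3 contributes 1 + 3 · 3 = 10
p(3) = ⊕ of these = min[2, 6, 1, 10] = 1.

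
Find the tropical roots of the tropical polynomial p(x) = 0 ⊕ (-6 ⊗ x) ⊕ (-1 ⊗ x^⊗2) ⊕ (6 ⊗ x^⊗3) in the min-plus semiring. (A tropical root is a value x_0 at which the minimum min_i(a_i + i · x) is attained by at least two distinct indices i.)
Roots: {-7, -5, 6}

Each tropical root is a break point of the lower envelope of the lines y = a_i + i · x (there are 4 lines, with slopes 0, 1, ..., 3). Only the lines that attain the minimum somewhere contribute to roots; other lines are dominated. Here the surviving (envelope) indices are i = 3, i = 2, i = 1, i = 0.
Intersections between consecutive envelope lines give the roots: for adjacent envelope indices i < j the intersection is x = (a_i − a_j) / (j − i). Reading off the sorted break points: {-7, -5, 6}.
Verification: at each break x_0, at least two indices attain the minimum of min_i(a_i + i · x_0).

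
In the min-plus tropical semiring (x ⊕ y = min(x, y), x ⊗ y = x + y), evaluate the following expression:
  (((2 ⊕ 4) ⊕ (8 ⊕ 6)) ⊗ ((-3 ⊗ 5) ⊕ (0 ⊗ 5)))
(((2 ⊕ 4) ⊕ (8 ⊕ 6)) ⊗ ((-3 ⊗ 5) ⊕ (0 ⊗ 5))) = 4

Expand innermost to outermost. Recall ⊕ takes the minimum of its arguments and ⊗ takes their sum. Working out the expression (((2 ⊕ 4) ⊕ (8 ⊕ 6)) ⊗ ((-3 ⊗ 5) ⊕ (0 ⊗ 5))) gives 4.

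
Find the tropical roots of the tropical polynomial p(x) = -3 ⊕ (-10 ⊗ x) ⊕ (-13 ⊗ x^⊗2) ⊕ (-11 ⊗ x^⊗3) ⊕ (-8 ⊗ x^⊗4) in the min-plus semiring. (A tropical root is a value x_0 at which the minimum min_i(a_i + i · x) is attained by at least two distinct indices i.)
Roots: {-3, -2, 3, 7}

Each tropical root is a break point of the lower envelope of the lines y = a_i + i · x (there are 5 lines, with slopes 0, 1, ..., 4). Only the lines that attain the minimum somewhere contribute to roots; other lines are dominated. Here the surviving (envelope) indices are i = 4, i = 3, i = 2, i = 1, i = 0.
Intersections between consecutive envelope lines give the roots: for adjacent envelope indices i < j the intersection is x = (a_i − a_j) / (j − i). Reading off the sorted break points: {-3, -2, 3, 7}.
Verification: at each break x_0, at least two indices attain the minimum of min_i(a_i + i · x_0).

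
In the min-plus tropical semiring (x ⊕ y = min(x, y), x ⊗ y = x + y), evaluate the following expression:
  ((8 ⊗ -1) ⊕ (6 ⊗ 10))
((8 ⊗ -1) ⊕ (6 ⊗ 10)) = 7

Expand innermost to outermost. Recall ⊕ takes the minimum of its arguments and ⊗ takes their sum. Working out the expression ((8 ⊗ -1) ⊕ (6 ⊗ 10)) gives 7.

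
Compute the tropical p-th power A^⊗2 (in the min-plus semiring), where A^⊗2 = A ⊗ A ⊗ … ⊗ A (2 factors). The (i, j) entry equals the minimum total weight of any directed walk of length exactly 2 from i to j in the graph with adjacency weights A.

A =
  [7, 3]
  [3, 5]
A^⊗2 =
  [6, 8]
  [8, 6]

Each entry (A^⊗2)_ij equals the minimum over all length-2 walks i = v_0 → v_1 → … → v_2 = j of Σ_t A[v_t][v_{t+1}]. For example, for (i, j) = (0, 1) we minimise over 2 possible intermediate vertex sequences; the minimum is 8, attained along the walk 0 → 1 → 1.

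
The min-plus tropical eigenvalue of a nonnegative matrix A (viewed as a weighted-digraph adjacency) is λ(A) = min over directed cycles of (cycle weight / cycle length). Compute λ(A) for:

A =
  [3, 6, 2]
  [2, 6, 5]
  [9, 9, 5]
λ(A) = 3

Enumerate directed cycles and compute their means (weight / length). Sample:
  cycle 0 → 0: weight = 3, length = 1, mean = 3/1 ≈ 3.000
  cycle 1 → 1: weight = 6, length = 1, mean = 6/1 ≈ 6.000
  cycle 2 → 2: weight = 5, length = 1, mean = 5/1 ≈ 5.000
  cycle 0 → 1 → 0: weight = 8, length = 2, mean = 8/2 ≈ 4.000
  cycle 0 → 2 → 0: weight = 11, length = 2, mean = 11/2 ≈ 5.500
  cycle 1 → 0 → 1: weight = 8, length = 2, mean = 8/2 ≈ 4.000
Minimum mean = 3.000, attained e.g. along the cycle 0 → 0 with weight 3 and length 1. So λ(A) = 3/1 = 3.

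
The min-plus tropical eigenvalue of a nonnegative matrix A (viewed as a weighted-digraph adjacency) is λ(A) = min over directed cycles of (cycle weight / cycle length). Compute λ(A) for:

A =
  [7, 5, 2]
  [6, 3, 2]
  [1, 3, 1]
λ(A) = 1

Enumerate directed cycles and compute their means (weight / length). Sample:
  cycle 0 → 0: weight = 7, length = 1, mean = 7/1 ≈ 7.000
  cycle 1 → 1: weight = 3, length = 1, mean = 3/1 ≈ 3.000
  cycle 2 → 2: weight = 1, length = 1, mean = 1/1 ≈ 1.000
  cycle 0 → 1 → 0: weight = 11, length = 2, mean = 11/2 ≈ 5.500
  cycle 0 → 2 → 0: weight = 3, length = 2, mean = 3/2 ≈ 1.500
  cycle 1 → 0 → 1: weight = 11, length = 2, mean = 11/2 ≈ 5.500
Minimum mean = 1.000, attained e.g. along the cycle 2 → 2 with weight 1 and length 1. So λ(A) = 1/1 = 1.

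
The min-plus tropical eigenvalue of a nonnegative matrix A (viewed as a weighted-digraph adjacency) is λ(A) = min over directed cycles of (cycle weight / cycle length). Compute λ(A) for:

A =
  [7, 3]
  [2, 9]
λ(A) = 5/2

Enumerate directed cycles and compute their means (weight / length). Sample:
  cycle 0 → 0: weight = 7, length = 1, mean = 7/1 ≈ 7.000
  cycle 1 → 1: weight = 9, length = 1, mean = 9/1 ≈ 9.000
  cycle 0 → 1 → 0: weight = 5, length = 2, mean = 5/2 ≈ 2.500
  cycle 1 → 0 → 1: weight = 5, length = 2, mean = 5/2 ≈ 2.500
Minimum mean = 2.500, attained e.g. along the cycle 0 → 1 → 0 with weight 5 and length 2. So λ(A) = 5/2 = 5/2.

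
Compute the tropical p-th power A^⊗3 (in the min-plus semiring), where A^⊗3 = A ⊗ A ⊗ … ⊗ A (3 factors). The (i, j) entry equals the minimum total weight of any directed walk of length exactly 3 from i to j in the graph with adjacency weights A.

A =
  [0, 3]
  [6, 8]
A^⊗3 =
  [0, 3]
  [6, 9]

Each entry (A^⊗3)_ij equals the minimum over all length-3 walks i = v_0 → v_1 → … → v_3 = j of Σ_t A[v_t][v_{t+1}]. For example, for (i, j) = (0, 1) we minimise over 4 possible intermediate vertex sequences; the minimum is 3, attained along the walk 0 → 0 → 0 → 1.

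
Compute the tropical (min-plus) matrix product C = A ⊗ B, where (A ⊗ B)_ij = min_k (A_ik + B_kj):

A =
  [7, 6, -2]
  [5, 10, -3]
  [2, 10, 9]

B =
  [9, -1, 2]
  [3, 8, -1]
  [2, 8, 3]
A ⊗ B =
  [0, 6, 1]
  [-1, 4, 0]
  [11, 1, 4]

Apply the min-plus product entry-by-entry:
  C[0][0] = min over k of (A[0][0] + B[0][0] = 7 + 9 = 16, A[0][1] + B[1][0] = 6 + 3 = 9, A[0][2] + B[2][0] = -2 + 2 = 0) = 0 (attained at k = 2)
  C[0][1] = min over k of (A[0][0] + B[0][1] = 7 + -1 = 6, A[0][1] + B[1][1] = 6 + 8 = 14, A[0][2] + B[2][1] = -2 + 8 = 6) = 6 (attained at k = 0)
  C[0][2] = min over k of (A[0][0] + B[0][2] = 7 + 2 = 9, A[0][1] + B[1][2] = 6 + -1 = 5, A[0][2] + B[2][2] = -2 + 3 = 1) = 1 (attained at k = 2)
  C[1][0] = min over k of (A[1][0] + B[0][0] = 5 + 9 = 14, A[1][1] + B[1][0] = 10 + 3 = 13, A[1][2] + B[2][0] = -3 + 2 = -1) = -1 (attained at k = 2)
  C[1][1] = min over k of (A[1][0] + B[0][1] = 5 + -1 = 4, A[1][1] + B[1][1] = 10 + 8 = 18, A[1][2] + B[2][1] = -3 + 8 = 5) = 4 (attained at k = 0)
  C[1][2] = min over k of (A[1][0] + B[0][2] = 5 + 2 = 7, A[1][1] + B[1][2] = 10 + -1 = 9, A[1][2] + B[2][2] = -3 + 3 = 0) = 0 (attained at k = 2)
  C[2][0] = min over k of (A[2][0] + B[0][0] = 2 + 9 = 11, A[2][1] + B[1][0] = 10 + 3 = 13, A[2][2] + B[2][0] = 9 + 2 = 11) = 11 (attained at k = 0)
  C[2][1] = min over k of (A[2][0] + B[0][1] = 2 + -1 = 1, A[2][1] + B[1][1] = 10 + 8 = 18, A[2][2] + B[2][1] = 9 + 8 = 17) = 1 (attained at k = 0)
  C[2][2] = min over k of (A[2][0] + B[0][2] = 2 + 2 = 4, A[2][1] + B[1][2] = 10 + -1 = 9, A[2][2] + B[2][2] = 9 + 3 = 12) = 4 (attained at k = 0)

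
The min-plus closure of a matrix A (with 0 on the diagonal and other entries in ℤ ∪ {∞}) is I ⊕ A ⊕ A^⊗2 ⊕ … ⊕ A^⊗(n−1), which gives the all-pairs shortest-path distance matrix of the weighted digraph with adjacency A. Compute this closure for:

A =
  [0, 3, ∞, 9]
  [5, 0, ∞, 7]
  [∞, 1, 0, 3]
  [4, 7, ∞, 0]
Closure =
  [0, 3, ∞, 9]
  [5, 0, ∞, 7]
  [6, 1, 0, 3]
  [4, 7, ∞, 0]

This is the Floyd-Warshall all-pairs shortest-path computation. For each intermediate vertex k = 0, 1, …, 3, update dist[i][j] ← min(dist[i][j], dist[i][k] + dist[k][j]). The final matrix gives, for each (i, j), the minimum total weight of any directed path from i to j (possibly empty when i = j).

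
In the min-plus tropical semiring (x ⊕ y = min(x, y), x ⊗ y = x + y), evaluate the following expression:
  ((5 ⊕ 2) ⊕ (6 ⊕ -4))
((5 ⊕ 2) ⊕ (6 ⊕ -4)) = -4

Expand innermost to outermost. Recall ⊕ takes the minimum of its arguments and ⊗ takes their sum. Working out the expression ((5 ⊕ 2) ⊕ (6 ⊕ -4)) gives -4.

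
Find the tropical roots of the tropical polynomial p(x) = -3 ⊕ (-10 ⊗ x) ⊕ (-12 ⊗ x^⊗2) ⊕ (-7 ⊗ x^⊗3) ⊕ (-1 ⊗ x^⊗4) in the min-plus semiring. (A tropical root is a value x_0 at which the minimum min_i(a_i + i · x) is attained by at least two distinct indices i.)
Roots: {-6, -5, 2, 7}

Each tropical root is a break point of the lower envelope of the lines y = a_i + i · x (there are 5 lines, with slopes 0, 1, ..., 4). Only the lines that attain the minimum somewhere contribute to roots; other lines are dominated. Here the surviving (envelope) indices are i = 4, i = 3, i = 2, i = 1, i = 0.
Intersections between consecutive envelope lines give the roots: for adjacent envelope indices i < j the intersection is x = (a_i − a_j) / (j − i). Reading off the sorted break points: {-6, -5, 2, 7}.
Verification: at each break x_0, at least two indices attain the minimum of min_i(a_i + i · x_0).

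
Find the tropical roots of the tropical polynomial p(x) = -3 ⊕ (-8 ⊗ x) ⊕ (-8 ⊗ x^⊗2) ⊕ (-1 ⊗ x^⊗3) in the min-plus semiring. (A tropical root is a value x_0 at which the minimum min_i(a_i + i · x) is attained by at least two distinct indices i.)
Roots: {-7, 0, 5}

Each tropical root is a break point of the lower envelope of the lines y = a_i + i · x (there are 4 lines, with slopes 0, 1, ..., 3). Only the lines that attain the minimum somewhere contribute to roots; other lines are dominated. Here the surviving (envelope) indices are i = 3, i = 2, i = 1, i = 0.
Intersections between consecutive envelope lines give the roots: for adjacent envelope indices i < j the intersection is x = (a_i − a_j) / (j − i). Reading off the sorted break points: {-7, 0, 5}.
Verification: at each break x_0, at least two indices attain the minimum of min_i(a_i + i · x_0).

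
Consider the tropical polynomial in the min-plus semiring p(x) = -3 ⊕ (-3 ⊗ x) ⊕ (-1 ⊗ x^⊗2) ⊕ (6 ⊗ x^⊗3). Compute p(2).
p(2) = -3

A tropical monomial a ⊗ x^⊗i evaluates to a + i · x. Evaluating each term at x = 2:
  Term 0 contributes -3 + 0 · 2 = -3
  Term 1 contributes -3 + 1 · 2 = -1
  Term 2 contributes -1 + 2 · 2 = 3
  Term 3 contributes 6 + 3 · 2 = 12
p(2) = ⊕ of these = min[-3, -1, 3, 12] = -3.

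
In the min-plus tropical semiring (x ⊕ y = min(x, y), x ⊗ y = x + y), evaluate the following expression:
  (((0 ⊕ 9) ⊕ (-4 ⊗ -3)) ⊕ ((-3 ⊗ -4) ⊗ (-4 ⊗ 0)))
(((0 ⊕ 9) ⊕ (-4 ⊗ -3)) ⊕ ((-3 ⊗ -4) ⊗ (-4 ⊗ 0))) = -11

Expand innermost to outermost. Recall ⊕ takes the minimum of its arguments and ⊗ takes their sum. Working out the expression (((0 ⊕ 9) ⊕ (-4 ⊗ -3)) ⊕ ((-3 ⊗ -4) ⊗ (-4 ⊗ 0))) gives -11.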